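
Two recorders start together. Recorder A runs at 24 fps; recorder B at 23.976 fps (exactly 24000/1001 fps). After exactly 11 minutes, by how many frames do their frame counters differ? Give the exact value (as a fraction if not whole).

1440/91 frames

11 min = 660 s.
A emits 24 × 660 = 15840 frames; B emits 24000/1001 × 660 = 1440000/91.
Difference = 1440/91 frames (≈ 15.8242); B is behind A.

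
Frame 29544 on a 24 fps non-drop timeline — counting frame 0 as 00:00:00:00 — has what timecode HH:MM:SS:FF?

00:20:31:00

29544 ÷ 24 = 1231 full seconds, remainder 0 frames.
1231 s = 0 h 20 min 31 s.
Timecode: 00:20:31:00.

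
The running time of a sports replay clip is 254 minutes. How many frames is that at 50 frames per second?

254 min = 15240 s.
Frames = 15240 × 50 = 762000.

762000 frames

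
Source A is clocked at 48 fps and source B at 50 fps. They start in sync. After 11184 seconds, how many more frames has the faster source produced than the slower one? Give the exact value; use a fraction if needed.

22368 frames

A emits 48 × 11184 = 536832 frames; B emits 50 × 11184 = 559200.
Difference = 22368 frames; B is ahead of A.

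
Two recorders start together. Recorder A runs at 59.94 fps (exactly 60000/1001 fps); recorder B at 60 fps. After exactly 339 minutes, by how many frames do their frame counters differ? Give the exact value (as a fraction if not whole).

339 min = 20340 s.
A emits 60000/1001 × 20340 = 1220400000/1001 frames; B emits 60 × 20340 = 1220400.
Difference = 1220400/1001 frames (≈ 1219.1808); B is ahead of A.

1220400/1001 frames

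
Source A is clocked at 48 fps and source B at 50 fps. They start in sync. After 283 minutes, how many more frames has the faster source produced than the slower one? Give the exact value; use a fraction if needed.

283 min = 16980 s.
A emits 48 × 16980 = 815040 frames; B emits 50 × 16980 = 849000.
Difference = 33960 frames; B is ahead of A.

33960 frames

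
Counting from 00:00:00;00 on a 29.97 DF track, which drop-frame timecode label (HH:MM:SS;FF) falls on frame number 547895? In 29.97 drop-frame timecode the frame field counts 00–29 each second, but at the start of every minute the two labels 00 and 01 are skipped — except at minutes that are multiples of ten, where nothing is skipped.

Ten DF minutes hold 17982 frames, so frame 547895 lies in block 30 (frames 539460–557441) with 8435 frames into that block.
The block's first minute is 1800 frames and the rest 1798 each; 8435 frames reaches minute 4, so 30 × 18 + 4 × 2 = 548 labels have been skipped so far.
Adding those back, label number 547895 + 548 = 548443 at 30 labels/s is 18281 s + 13 f = 5 h 4 min 41 s frame 13, i.e. 05:04:41;13.

05:04:41;13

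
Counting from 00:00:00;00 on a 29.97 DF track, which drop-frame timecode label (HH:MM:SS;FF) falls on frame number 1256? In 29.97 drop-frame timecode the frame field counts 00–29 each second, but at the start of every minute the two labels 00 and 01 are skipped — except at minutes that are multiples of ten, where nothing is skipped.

Each 10-minute DF block holds 10 × 60 × 30 − 9 × 2 = 17982 frames. 1256 ÷ 17982 → 0 full blocks, remainder 1256.
Within the partial block the first minute is 1800 frames and each further minute 1798, so 0 further minute boundaries passed. Total skipped labels = 18 × 0 + 2 × 0 = 0.
Non-drop label index = 1256 + 0 = 1256; at 30 labels/s that is 00:00:41:26, i.e. DF 00:00:41;26.

00:00:41;26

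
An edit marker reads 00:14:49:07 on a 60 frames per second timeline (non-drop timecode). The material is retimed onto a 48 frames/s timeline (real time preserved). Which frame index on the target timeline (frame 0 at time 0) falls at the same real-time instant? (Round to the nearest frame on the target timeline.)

Source frame index: (0×3600 + 14×60 + 49) × 60 + 7 = 53347.
Real time: 53347 / (60) = 53347/60 s.
Target frame: (53347/60) × (48) = 213388/5 ≈ 42677.600 → 42678.

frame 42678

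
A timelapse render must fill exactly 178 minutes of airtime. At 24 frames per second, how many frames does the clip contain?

256320 frames

178 min = 10680 s.
Frames = 10680 × 24 = 256320.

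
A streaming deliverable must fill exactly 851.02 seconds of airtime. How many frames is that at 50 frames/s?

42551 frames

Frames = 851.02 × 50 = 42551.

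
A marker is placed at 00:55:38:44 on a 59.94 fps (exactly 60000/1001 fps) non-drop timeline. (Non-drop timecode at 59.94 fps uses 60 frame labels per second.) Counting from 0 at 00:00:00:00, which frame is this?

Total seconds to the label: (0 × 3600 + 55 × 60 + 38) = 3338.
Frame index = 3338 × 60 + 44 = 200324.

200324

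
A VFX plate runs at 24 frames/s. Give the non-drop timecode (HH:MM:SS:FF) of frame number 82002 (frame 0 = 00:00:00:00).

00:56:56:18

82002 ÷ 24 = 3416 full seconds, remainder 18 frames.
3416 s = 0 h 56 min 56 s.
Timecode: 00:56:56:18.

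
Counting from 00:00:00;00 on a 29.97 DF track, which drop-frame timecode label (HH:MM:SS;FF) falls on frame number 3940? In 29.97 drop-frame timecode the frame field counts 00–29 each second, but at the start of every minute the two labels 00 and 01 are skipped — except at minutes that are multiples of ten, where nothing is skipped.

00:02:11;14

Each 10-minute DF block holds 10 × 60 × 30 − 9 × 2 = 17982 frames. 3940 ÷ 17982 → 0 full blocks, remainder 3940.
Within the partial block the first minute is 1800 frames and each further minute 1798, so 2 further minute boundaries passed. Total skipped labels = 18 × 0 + 2 × 2 = 4.
Non-drop label index = 3940 + 4 = 3944; at 30 labels/s that is 00:02:11:14, i.e. DF 00:02:11;14.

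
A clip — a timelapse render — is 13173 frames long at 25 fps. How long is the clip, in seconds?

Running time = 13173 / (25) = 526.92 s.

526.92 seconds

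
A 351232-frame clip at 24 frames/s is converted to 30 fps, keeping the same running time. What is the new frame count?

Target frames = source frames × (target rate / source rate) = 351232 × (30)/(24) = 351232 × 5/4 = 439040.

439040 frames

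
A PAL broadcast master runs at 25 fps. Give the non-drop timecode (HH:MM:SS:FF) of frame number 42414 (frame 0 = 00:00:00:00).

00:28:16:14

42414 ÷ 25 = 1696 full seconds, remainder 14 frames.
1696 s = 0 h 28 min 16 s.
Timecode: 00:28:16:14.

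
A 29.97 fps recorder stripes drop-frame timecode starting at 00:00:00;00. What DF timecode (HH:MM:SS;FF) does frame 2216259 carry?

20:32:29;07

Ten DF minutes hold 17982 frames, so frame 2216259 lies in block 123 (frames 2211786–2229767) with 4473 frames into that block.
The block's first minute is 1800 frames and the rest 1798 each; 4473 frames reaches minute 2, so 123 × 18 + 2 × 2 = 2218 labels have been skipped so far.
Adding those back, label number 2216259 + 2218 = 2218477 at 30 labels/s is 73949 s + 7 f = 20 h 32 min 29 s frame 7, i.e. 20:32:29;07.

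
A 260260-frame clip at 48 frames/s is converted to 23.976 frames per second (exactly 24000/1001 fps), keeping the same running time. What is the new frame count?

Target frames = source frames × (target rate / source rate) = 260260 × (24000/1001)/(48) = 260260 × 500/1001 = 130000.

130000 frames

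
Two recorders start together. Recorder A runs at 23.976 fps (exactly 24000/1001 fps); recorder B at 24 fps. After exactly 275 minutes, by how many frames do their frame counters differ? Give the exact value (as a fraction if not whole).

275 min = 16500 s.
A emits 24000/1001 × 16500 = 36000000/91 frames; B emits 24 × 16500 = 396000.
Difference = 36000/91 frames (≈ 395.6044); B is ahead of A.

36000/91 frames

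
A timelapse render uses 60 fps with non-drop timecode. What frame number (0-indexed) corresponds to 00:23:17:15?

Total seconds to the label: (0 × 3600 + 23 × 60 + 17) = 1397.
Frame index = 1397 × 60 + 15 = 83835.

frame 83835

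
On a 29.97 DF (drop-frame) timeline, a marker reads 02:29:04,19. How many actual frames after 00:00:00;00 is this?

Complete 10-minute blocks: 14, each 17982 frames → 251748.
Remaining 9 whole minutes in the current block: 1800 + 8 × 1798 = 16184 frames.
Within the current minute: 4 × 30 + 19 − 2 = 137 (labels ;00/;01 skipped at this minute). Total = 251748 + 16184 + 137 = 268069.

268069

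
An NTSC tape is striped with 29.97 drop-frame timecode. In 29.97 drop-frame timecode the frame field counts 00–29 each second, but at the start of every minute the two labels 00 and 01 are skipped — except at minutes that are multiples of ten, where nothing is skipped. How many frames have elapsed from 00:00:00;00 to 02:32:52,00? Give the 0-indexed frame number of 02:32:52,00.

Complete 10-minute blocks: 15, each 17982 frames → 269730.
Remaining 2 whole minutes in the current block: 1800 + 1 × 1798 = 3598 frames.
Within the current minute: 52 × 30 + 0 − 2 = 1558 (labels ;00/;01 skipped at this minute). Total = 269730 + 3598 + 1558 = 274886.

274886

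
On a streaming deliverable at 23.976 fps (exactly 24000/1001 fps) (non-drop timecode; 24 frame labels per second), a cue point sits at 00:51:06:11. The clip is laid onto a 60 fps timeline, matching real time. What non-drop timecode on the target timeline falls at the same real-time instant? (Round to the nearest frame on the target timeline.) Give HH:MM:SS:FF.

00:51:09:31

Source frame index: (0×3600 + 51×60 + 6) × 24 + 11 = 73595.
Real time: 73595 / (24000/1001) = 14733719/4800 s.
Target frame: (14733719/4800) × (60) = 14733719/80 ≈ 184171.487 → 184171.
At 60 labels/s: frame 184171 → 00:51:09:31.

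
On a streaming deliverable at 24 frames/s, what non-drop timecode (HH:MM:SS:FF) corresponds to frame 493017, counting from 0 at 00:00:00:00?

493017 ÷ 24 = 20542 full seconds, remainder 9 frames.
20542 s = 5 h 42 min 22 s.
Timecode: 05:42:22:09.

05:42:22:09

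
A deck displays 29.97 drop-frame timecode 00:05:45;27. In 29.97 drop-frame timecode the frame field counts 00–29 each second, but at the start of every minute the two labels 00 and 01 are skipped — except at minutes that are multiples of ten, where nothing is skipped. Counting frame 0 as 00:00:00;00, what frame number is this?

10367

As if non-drop at 30 labels/s: (0 × 3600 + 5 × 60 + 45) × 30 + 27 = 10377.
Minute boundaries passed: 5; those not divisible by 10: 5 − 0 = 5; dropped labels = 2 × 5 = 10.
Actual frame index = 10377 − 10 = 10367.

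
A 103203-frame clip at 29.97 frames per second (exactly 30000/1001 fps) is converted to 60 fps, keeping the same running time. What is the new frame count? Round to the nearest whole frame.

Frames at target rate = 103203 × (60) / (30000/1001) = 103306203/500 ≈ 206612.406.
Nearest whole frame: 206612.

206612 frames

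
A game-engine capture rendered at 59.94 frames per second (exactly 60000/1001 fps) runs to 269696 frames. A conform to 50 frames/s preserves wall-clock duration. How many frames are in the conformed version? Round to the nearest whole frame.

224971 frames

Frames at target rate = 269696 × (50) / (60000/1001) = 16872856/75 ≈ 224971.413.
Nearest whole frame: 224971.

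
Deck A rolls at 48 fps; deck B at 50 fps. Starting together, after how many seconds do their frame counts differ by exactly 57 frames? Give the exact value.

The gap grows by |50 − 48| = 2 frames per second.
Time for a 57-frame gap: 57 ÷ (2) = 28.5 s.

28.5 seconds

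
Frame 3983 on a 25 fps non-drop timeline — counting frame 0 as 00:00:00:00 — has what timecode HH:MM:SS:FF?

3983 ÷ 25 = 159 full seconds, remainder 8 frames.
159 s = 0 h 2 min 39 s.
Timecode: 00:02:39:08.

00:02:39:08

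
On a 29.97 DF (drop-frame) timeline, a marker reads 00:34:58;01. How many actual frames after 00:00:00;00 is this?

As if non-drop at 30 labels/s: (0 × 3600 + 34 × 60 + 58) × 30 + 1 = 62941.
Minute boundaries passed: 34; those not divisible by 10: 34 − 3 = 31; dropped labels = 2 × 31 = 62.
Actual frame index = 62941 − 62 = 62879.

62879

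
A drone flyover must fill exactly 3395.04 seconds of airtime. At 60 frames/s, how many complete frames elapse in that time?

203702 frames

Frames = 3395.04 × 60 = 1018512/5 ≈ 203702.4000.
Complete frames: 203702.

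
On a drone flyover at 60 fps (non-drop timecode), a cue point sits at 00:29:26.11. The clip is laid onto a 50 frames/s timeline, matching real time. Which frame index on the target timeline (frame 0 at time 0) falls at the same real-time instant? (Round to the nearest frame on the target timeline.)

frame 88309

Source frame index: (0×3600 + 29×60 + 26) × 60 + 11 = 105971.
Real time: 105971 / (60) = 105971/60 s.
Target frame: (105971/60) × (50) = 529855/6 ≈ 88309.167 → 88309.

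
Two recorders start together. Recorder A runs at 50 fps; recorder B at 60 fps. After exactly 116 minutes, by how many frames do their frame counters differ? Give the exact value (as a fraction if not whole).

116 min = 6960 s.
A emits 50 × 6960 = 348000 frames; B emits 60 × 6960 = 417600.
Difference = 69600 frames; B is ahead of A.

69600 frames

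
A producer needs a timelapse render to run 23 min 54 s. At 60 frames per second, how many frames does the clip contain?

86040 frames

23 min 54 s = 1434 s.
Frames = 1434 × 60 = 86040.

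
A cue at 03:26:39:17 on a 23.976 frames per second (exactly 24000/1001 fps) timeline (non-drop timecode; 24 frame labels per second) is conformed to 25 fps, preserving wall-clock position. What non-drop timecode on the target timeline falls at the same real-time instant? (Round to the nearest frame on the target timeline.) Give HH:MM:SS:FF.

03:26:52:03

Source frame index: (3×3600 + 26×60 + 39) × 24 + 17 = 297593.
Real time: 297593 / (24000/1001) = 297890593/24000 s.
Target frame: (297890593/24000) × (25) = 297890593/960 ≈ 310302.701 → 310303.
At 25 labels/s: frame 310303 → 03:26:52:03.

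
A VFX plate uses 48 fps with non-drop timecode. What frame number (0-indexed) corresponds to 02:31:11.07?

frame 435415

Total seconds to the label: (2 × 3600 + 31 × 60 + 11) = 9071.
Frame index = 9071 × 48 + 7 = 435415.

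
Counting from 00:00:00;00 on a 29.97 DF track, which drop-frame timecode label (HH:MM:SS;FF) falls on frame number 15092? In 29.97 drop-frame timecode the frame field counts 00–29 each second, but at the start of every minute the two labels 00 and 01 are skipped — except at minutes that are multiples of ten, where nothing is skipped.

00:08:23;18

Ten DF minutes hold 17982 frames, so frame 15092 lies in block 0 (frames 0–17981) with 15092 frames into that block.
The block's first minute is 1800 frames and the rest 1798 each; 15092 frames reaches minute 8, so 0 × 18 + 8 × 2 = 16 labels have been skipped so far.
Adding those back, label number 15092 + 16 = 15108 at 30 labels/s is 503 s + 18 f = 0 h 8 min 23 s frame 18, i.e. 00:08:23;18.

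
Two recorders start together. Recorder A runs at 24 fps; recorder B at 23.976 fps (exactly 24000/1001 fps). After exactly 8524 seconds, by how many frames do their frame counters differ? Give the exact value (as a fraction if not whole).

204576/1001 frames

A emits 24 × 8524 = 204576 frames; B emits 24000/1001 × 8524 = 204576000/1001.
Difference = 204576/1001 frames (≈ 204.3716); B is behind A.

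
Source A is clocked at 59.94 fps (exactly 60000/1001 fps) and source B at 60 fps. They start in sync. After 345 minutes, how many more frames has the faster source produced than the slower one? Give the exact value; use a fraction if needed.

1242000/1001 frames

345 min = 20700 s.
A emits 60000/1001 × 20700 = 1242000000/1001 frames; B emits 60 × 20700 = 1242000.
Difference = 1242000/1001 frames (≈ 1240.7592); B is ahead of A.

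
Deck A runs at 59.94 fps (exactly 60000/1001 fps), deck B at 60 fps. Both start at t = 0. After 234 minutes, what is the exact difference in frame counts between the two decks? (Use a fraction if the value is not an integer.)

234 min = 14040 s.
A emits 60000/1001 × 14040 = 64800000/77 frames; B emits 60 × 14040 = 842400.
Difference = 64800/77 frames (≈ 841.5584); B is ahead of A.

64800/77 frames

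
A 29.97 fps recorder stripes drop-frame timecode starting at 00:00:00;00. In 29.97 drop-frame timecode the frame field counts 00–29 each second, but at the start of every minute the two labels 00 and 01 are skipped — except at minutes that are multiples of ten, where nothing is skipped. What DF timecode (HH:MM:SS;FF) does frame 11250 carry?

Ten DF minutes hold 17982 frames, so frame 11250 lies in block 0 (frames 0–17981) with 11250 frames into that block.
The block's first minute is 1800 frames and the rest 1798 each; 11250 frames reaches minute 6, so 0 × 18 + 6 × 2 = 12 labels have been skipped so far.
Adding those back, label number 11250 + 12 = 11262 at 30 labels/s is 375 s + 12 f = 0 h 6 min 15 s frame 12, i.e. 00:06:15;12.

00:06:15;12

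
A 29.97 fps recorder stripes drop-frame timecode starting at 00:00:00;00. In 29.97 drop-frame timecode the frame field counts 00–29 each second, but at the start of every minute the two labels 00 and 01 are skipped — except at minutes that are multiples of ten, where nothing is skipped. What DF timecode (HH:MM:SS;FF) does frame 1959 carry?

Ten DF minutes hold 17982 frames, so frame 1959 lies in block 0 (frames 0–17981) with 1959 frames into that block.
The block's first minute is 1800 frames and the rest 1798 each; 1959 frames reaches minute 1, so 0 × 18 + 1 × 2 = 2 labels have been skipped so far.
Adding those back, label number 1959 + 2 = 1961 at 30 labels/s is 65 s + 11 f = 0 h 1 min 5 s frame 11, i.e. 00:01:05;11.

00:01:05;11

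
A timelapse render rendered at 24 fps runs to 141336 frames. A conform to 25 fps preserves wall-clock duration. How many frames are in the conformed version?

147225 frames

Target frames = source frames × (target rate / source rate) = 141336 × (25)/(24) = 141336 × 25/24 = 147225.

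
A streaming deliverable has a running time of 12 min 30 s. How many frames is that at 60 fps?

45000 frames

12 min 30 s = 750 s.
Frames = 750 × 60 = 45000.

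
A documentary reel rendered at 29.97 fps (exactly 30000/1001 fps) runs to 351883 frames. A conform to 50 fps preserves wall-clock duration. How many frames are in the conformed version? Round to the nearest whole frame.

587058 frames

Frames at target rate = 351883 × (50) / (30000/1001) = 352234883/600 ≈ 587058.138.
Nearest whole frame: 587058.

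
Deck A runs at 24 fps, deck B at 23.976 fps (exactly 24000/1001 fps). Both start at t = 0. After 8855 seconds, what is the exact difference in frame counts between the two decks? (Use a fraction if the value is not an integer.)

2760/13 frames

A emits 24 × 8855 = 212520 frames; B emits 24000/1001 × 8855 = 2760000/13.
Difference = 2760/13 frames (≈ 212.3077); B is behind A.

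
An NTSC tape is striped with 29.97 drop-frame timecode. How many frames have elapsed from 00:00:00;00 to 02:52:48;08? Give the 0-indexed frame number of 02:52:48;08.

As if non-drop at 30 labels/s: (2 × 3600 + 52 × 60 + 48) × 30 + 8 = 311048.
Minute boundaries passed: 172; those not divisible by 10: 172 − 17 = 155; dropped labels = 2 × 155 = 310.
Actual frame index = 311048 − 310 = 310738.

310738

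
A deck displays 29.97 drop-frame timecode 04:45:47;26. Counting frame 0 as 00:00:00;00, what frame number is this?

513922

As if non-drop at 30 labels/s: (4 × 3600 + 45 × 60 + 47) × 30 + 26 = 514436.
Minute boundaries passed: 285; those not divisible by 10: 285 − 28 = 257; dropped labels = 2 × 257 = 514.
Actual frame index = 514436 − 514 = 513922.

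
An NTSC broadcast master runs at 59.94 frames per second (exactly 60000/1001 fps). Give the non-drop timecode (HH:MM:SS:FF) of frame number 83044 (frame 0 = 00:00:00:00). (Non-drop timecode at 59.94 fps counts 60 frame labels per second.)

83044 ÷ 60 = 1384 full seconds, remainder 4 frames.
1384 s = 0 h 23 min 4 s.
Timecode: 00:23:04:04.

00:23:04:04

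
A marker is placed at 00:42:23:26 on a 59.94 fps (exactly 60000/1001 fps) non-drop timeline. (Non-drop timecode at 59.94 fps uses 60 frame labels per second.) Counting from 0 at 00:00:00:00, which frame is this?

frame 152606

Total seconds to the label: (0 × 3600 + 42 × 60 + 23) = 2543.
Frame index = 2543 × 60 + 26 = 152606.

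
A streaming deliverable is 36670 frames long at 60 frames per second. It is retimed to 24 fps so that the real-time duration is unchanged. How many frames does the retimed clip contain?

14668 frames

Target frames = source frames × (target rate / source rate) = 36670 × (24)/(60) = 36670 × 2/5 = 14668.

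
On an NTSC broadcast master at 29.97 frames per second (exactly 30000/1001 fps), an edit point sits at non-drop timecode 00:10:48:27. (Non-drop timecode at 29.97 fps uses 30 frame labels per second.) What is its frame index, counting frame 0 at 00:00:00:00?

frame 19467

Total seconds to the label: (0 × 3600 + 10 × 60 + 48) = 648.
Frame index = 648 × 30 + 27 = 19467.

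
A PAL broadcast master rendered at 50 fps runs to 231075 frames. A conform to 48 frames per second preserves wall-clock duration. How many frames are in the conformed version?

221832 frames

Target frames = source frames × (target rate / source rate) = 231075 × (48)/(50) = 231075 × 24/25 = 221832.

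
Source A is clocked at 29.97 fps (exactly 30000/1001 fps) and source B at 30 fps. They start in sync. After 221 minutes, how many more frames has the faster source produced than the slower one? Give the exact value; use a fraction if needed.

30600/77 frames

221 min = 13260 s.
A emits 30000/1001 × 13260 = 30600000/77 frames; B emits 30 × 13260 = 397800.
Difference = 30600/77 frames (≈ 397.4026); B is ahead of A.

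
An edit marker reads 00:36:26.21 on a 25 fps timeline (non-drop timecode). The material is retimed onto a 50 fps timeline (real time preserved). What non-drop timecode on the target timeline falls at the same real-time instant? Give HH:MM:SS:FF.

Source frame index: (0×3600 + 36×60 + 26) × 25 + 21 = 54671.
Real time: 54671 / (25) = 54671/25 s.
Target frame: (54671/25) × (50) = 109342.
At 50 labels/s: frame 109342 → 00:36:26:42.

00:36:26:42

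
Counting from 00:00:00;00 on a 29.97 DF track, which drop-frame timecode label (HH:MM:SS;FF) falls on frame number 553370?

Each 10-minute DF block holds 10 × 60 × 30 − 9 × 2 = 17982 frames. 553370 ÷ 17982 → 30 full blocks, remainder 13910.
Within the partial block the first minute is 1800 frames and each further minute 1798, so 7 further minute boundaries passed. Total skipped labels = 18 × 30 + 2 × 7 = 554.
Non-drop label index = 553370 + 554 = 553924; at 30 labels/s that is 05:07:44:04, i.e. DF 05:07:44;04.

05:07:44;04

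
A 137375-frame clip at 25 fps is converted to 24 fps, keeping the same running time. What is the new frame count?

Target frames = source frames × (target rate / source rate) = 137375 × (24)/(25) = 137375 × 24/25 = 131880.

131880 frames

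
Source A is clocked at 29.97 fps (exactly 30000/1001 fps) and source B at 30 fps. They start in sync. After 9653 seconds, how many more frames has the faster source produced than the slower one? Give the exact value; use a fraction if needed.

41370/143 frames

A emits 30000/1001 × 9653 = 41370000/143 frames; B emits 30 × 9653 = 289590.
Difference = 41370/143 frames (≈ 289.3007); B is ahead of A.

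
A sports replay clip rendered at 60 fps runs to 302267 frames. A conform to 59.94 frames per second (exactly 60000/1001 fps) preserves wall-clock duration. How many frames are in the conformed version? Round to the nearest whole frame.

301965 frames

Frames at target rate = 302267 × (60000/1001) / (60) = 43181000/143 ≈ 301965.035.
Nearest whole frame: 301965.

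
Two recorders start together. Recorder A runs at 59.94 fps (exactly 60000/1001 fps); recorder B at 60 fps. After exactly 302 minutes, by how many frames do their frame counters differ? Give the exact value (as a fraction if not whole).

302 min = 18120 s.
A emits 60000/1001 × 18120 = 1087200000/1001 frames; B emits 60 × 18120 = 1087200.
Difference = 1087200/1001 frames (≈ 1086.1139); B is ahead of A.

1087200/1001 frames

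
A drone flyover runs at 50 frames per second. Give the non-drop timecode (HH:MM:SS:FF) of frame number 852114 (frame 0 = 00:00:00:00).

852114 ÷ 50 = 17042 full seconds, remainder 14 frames.
17042 s = 4 h 44 min 2 s.
Timecode: 04:44:02:14.

04:44:02:14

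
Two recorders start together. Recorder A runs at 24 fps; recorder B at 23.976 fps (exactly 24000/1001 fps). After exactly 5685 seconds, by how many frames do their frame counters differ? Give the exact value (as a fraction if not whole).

A emits 24 × 5685 = 136440 frames; B emits 24000/1001 × 5685 = 136440000/1001.
Difference = 136440/1001 frames (≈ 136.3037); B is behind A.

136440/1001 frames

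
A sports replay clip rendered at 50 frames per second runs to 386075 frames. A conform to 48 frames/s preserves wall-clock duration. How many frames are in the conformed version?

370632 frames

Target frames = source frames × (target rate / source rate) = 386075 × (48)/(50) = 386075 × 24/25 = 370632.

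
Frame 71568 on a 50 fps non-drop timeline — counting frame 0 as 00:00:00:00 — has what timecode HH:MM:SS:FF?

00:23:51:18

71568 ÷ 50 = 1431 full seconds, remainder 18 frames.
1431 s = 0 h 23 min 51 s.
Timecode: 00:23:51:18.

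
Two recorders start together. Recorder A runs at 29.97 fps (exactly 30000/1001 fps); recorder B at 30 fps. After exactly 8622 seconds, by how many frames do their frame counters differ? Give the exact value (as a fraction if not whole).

A emits 30000/1001 × 8622 = 258660000/1001 frames; B emits 30 × 8622 = 258660.
Difference = 258660/1001 frames (≈ 258.4016); B is ahead of A.

258660/1001 frames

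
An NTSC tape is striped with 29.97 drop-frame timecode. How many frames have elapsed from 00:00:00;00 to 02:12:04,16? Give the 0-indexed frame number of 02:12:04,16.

Complete 10-minute blocks: 13, each 17982 frames → 233766.
Remaining 2 whole minutes in the current block: 1800 + 1 × 1798 = 3598 frames.
Within the current minute: 4 × 30 + 16 − 2 = 134 (labels ;00/;01 skipped at this minute). Total = 233766 + 3598 + 134 = 237498.

237498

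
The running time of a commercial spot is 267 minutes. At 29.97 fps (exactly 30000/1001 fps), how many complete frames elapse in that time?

267 min = 16020 s.
Frames = 16020 × 30000/1001 = 480600000/1001 ≈ 480119.8801.
Complete frames: 480119.

480119 frames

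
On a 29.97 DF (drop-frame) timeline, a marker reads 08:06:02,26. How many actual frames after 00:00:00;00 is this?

Complete 10-minute blocks: 48, each 17982 frames → 863136.
Remaining 6 whole minutes in the current block: 1800 + 5 × 1798 = 10790 frames.
Within the current minute: 2 × 30 + 26 − 2 = 84 (labels ;00/;01 skipped at this minute). Total = 863136 + 10790 + 84 = 874010.

874010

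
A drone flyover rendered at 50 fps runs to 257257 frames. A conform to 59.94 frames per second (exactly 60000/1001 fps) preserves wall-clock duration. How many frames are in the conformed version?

308400 frames

Target frames = source frames × (target rate / source rate) = 257257 × (60000/1001)/(50) = 257257 × 1200/1001 = 308400.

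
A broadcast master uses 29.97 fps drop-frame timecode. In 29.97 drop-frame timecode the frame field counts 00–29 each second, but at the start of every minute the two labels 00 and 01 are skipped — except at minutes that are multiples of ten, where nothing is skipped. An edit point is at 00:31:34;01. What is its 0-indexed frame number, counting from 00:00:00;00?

56765

Complete 10-minute blocks: 3, each 17982 frames → 53946.
Remaining 1 whole minute in the current block: 1800 + 0 × 1798 = 1800 frames.
Within the current minute: 34 × 30 + 1 − 2 = 1019 (labels ;00/;01 skipped at this minute). Total = 53946 + 1800 + 1019 = 56765.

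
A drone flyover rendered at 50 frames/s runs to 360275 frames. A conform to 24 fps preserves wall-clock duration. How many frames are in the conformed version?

Target frames = source frames × (target rate / source rate) = 360275 × (24)/(50) = 360275 × 12/25 = 172932.

172932 frames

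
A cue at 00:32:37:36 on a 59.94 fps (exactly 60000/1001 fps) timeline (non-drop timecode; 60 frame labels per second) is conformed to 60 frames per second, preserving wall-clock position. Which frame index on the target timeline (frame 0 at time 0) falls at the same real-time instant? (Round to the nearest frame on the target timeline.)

Source frame index: (0×3600 + 32×60 + 37) × 60 + 36 = 117456.
Real time: 117456 / (60000/1001) = 2449447/1250 s.
Target frame: (2449447/1250) × (60) = 14696682/125 ≈ 117573.456 → 117573.

frame 117573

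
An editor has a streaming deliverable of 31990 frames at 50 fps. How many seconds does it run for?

Running time = 31990 / (50) = 639.8 s.

639.8 seconds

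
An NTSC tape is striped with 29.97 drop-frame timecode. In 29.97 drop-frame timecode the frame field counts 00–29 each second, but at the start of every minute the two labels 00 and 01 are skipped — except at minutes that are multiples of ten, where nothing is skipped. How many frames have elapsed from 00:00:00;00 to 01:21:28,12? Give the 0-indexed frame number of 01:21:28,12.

146506

Complete 10-minute blocks: 8, each 17982 frames → 143856.
Remaining 1 whole minute in the current block: 1800 + 0 × 1798 = 1800 frames.
Within the current minute: 28 × 30 + 12 − 2 = 850 (labels ;00/;01 skipped at this minute). Total = 143856 + 1800 + 850 = 146506.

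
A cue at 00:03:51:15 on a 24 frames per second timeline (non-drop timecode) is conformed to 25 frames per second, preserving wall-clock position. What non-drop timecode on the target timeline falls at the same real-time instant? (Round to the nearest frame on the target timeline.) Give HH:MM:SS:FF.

00:03:51:16

Source frame index: (0×3600 + 3×60 + 51) × 24 + 15 = 5559.
Real time: 5559 / (24) = 1853/8 s.
Target frame: (1853/8) × (25) = 46325/8 ≈ 5790.625 → 5791.
At 25 labels/s: frame 5791 → 00:03:51:16.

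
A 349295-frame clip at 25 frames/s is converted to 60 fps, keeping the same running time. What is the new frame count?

838308 frames

Target frames = source frames × (target rate / source rate) = 349295 × (60)/(25) = 349295 × 12/5 = 838308.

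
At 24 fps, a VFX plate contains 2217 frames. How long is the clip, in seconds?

Running time = 2217 / (24) = 92.375 s.

92.375 seconds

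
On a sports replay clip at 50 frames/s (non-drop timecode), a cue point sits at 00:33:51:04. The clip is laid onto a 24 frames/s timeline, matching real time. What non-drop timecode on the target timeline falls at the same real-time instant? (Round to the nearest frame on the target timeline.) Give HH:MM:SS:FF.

Source frame index: (0×3600 + 33×60 + 51) × 50 + 4 = 101554.
Real time: 101554 / (50) = 50777/25 s.
Target frame: (50777/25) × (24) = 1218648/25 ≈ 48745.920 → 48746.
At 24 labels/s: frame 48746 → 00:33:51:02.

00:33:51:02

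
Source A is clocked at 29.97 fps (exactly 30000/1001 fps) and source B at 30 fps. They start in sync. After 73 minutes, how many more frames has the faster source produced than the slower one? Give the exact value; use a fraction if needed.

73 min = 4380 s.
A emits 30000/1001 × 4380 = 131400000/1001 frames; B emits 30 × 4380 = 131400.
Difference = 131400/1001 frames (≈ 131.2687); B is ahead of A.

131400/1001 frames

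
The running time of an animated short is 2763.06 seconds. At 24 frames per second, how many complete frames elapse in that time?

66313 frames

Frames = 2763.06 × 24 = 1657836/25 ≈ 66313.4400.
Complete frames: 66313.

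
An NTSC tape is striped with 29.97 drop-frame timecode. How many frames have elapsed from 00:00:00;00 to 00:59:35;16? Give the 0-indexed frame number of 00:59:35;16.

Complete 10-minute blocks: 5, each 17982 frames → 89910.
Remaining 9 whole minutes in the current block: 1800 + 8 × 1798 = 16184 frames.
Within the current minute: 35 × 30 + 16 − 2 = 1064 (labels ;00/;01 skipped at this minute). Total = 89910 + 16184 + 1064 = 107158.

107158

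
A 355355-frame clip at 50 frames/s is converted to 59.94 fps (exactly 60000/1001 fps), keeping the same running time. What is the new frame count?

Target frames = source frames × (target rate / source rate) = 355355 × (60000/1001)/(50) = 355355 × 1200/1001 = 426000.

426000 frames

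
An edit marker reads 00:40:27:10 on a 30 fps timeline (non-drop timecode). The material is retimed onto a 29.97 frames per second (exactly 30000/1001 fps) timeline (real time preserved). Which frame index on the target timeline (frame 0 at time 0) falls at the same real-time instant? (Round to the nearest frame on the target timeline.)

Source frame index: (0×3600 + 40×60 + 27) × 30 + 10 = 72820.
Real time: 72820 / (30) = 7282/3 s.
Target frame: (7282/3) × (30000/1001) = 6620000/91 ≈ 72747.253 → 72747.

frame 72747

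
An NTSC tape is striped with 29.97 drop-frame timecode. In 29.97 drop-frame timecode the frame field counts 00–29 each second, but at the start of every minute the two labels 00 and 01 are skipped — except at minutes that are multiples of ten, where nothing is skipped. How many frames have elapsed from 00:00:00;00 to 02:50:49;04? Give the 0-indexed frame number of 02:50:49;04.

Complete 10-minute blocks: 17, each 17982 frames → 305694.
Remaining 0 whole minutes in the current block: 0 frames.
Within the current minute: 49 × 30 + 4 = 1474. Total = 305694 + 0 + 1474 = 307168.

307168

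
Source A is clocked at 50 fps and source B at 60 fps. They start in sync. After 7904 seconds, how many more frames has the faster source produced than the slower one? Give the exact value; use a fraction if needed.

A emits 50 × 7904 = 395200 frames; B emits 60 × 7904 = 474240.
Difference = 79040 frames; B is ahead of A.

79040 frames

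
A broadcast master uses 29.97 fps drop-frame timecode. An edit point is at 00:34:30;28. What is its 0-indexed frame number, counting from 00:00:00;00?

62066

Complete 10-minute blocks: 3, each 17982 frames → 53946.
Remaining 4 whole minutes in the current block: 1800 + 3 × 1798 = 7194 frames.
Within the current minute: 30 × 30 + 28 − 2 = 926 (labels ;00/;01 skipped at this minute). Total = 53946 + 7194 + 926 = 62066.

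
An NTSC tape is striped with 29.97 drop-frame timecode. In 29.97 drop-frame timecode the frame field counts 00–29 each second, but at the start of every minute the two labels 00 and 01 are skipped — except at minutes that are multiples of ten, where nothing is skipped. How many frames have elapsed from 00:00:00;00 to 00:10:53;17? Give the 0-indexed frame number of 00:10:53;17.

19589

Complete 10-minute blocks: 1, each 17982 frames → 17982.
Remaining 0 whole minutes in the current block: 0 frames.
Within the current minute: 53 × 30 + 17 = 1607. Total = 17982 + 0 + 1607 = 19589.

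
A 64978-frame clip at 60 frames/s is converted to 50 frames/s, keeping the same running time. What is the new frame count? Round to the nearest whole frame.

Frames at target rate = 64978 × (50) / (60) = 162445/3 ≈ 54148.333.
Nearest whole frame: 54148.

54148 frames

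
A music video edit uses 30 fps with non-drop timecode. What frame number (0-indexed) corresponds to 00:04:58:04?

Total seconds to the label: (0 × 3600 + 4 × 60 + 58) = 298.
Frame index = 298 × 30 + 4 = 8944.

frame 8944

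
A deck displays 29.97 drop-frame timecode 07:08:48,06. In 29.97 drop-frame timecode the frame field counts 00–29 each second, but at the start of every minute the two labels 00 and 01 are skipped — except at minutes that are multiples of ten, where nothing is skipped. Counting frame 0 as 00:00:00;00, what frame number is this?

771074

As if non-drop at 30 labels/s: (7 × 3600 + 8 × 60 + 48) × 30 + 6 = 771846.
Minute boundaries passed: 428; those not divisible by 10: 428 − 42 = 386; dropped labels = 2 × 386 = 772.
Actual frame index = 771846 − 772 = 771074.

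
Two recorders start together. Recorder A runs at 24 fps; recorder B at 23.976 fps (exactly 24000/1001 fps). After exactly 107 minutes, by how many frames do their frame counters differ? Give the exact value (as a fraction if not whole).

107 min = 6420 s.
A emits 24 × 6420 = 154080 frames; B emits 24000/1001 × 6420 = 154080000/1001.
Difference = 154080/1001 frames (≈ 153.9261); B is behind A.

154080/1001 frames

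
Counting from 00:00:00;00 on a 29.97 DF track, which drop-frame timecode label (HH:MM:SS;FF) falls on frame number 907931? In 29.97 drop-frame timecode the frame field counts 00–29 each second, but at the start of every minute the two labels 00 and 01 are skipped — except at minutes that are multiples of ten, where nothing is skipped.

08:24:54;19

Ten DF minutes hold 17982 frames, so frame 907931 lies in block 50 (frames 899100–917081) with 8831 frames into that block.
The block's first minute is 1800 frames and the rest 1798 each; 8831 frames reaches minute 4, so 50 × 18 + 4 × 2 = 908 labels have been skipped so far.
Adding those back, label number 907931 + 908 = 908839 at 30 labels/s is 30294 s + 19 f = 8 h 24 min 54 s frame 19, i.e. 08:24:54;19.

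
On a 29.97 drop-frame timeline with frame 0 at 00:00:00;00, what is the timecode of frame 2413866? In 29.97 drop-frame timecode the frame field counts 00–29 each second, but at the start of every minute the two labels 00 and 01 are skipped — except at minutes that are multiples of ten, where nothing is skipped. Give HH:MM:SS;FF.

22:22:22;22

Ten DF minutes hold 17982 frames, so frame 2413866 lies in block 134 (frames 2409588–2427569) with 4278 frames into that block.
The block's first minute is 1800 frames and the rest 1798 each; 4278 frames reaches minute 2, so 134 × 18 + 2 × 2 = 2416 labels have been skipped so far.
Adding those back, label number 2413866 + 2416 = 2416282 at 30 labels/s is 80542 s + 22 f = 22 h 22 min 22 s frame 22, i.e. 22:22:22;22.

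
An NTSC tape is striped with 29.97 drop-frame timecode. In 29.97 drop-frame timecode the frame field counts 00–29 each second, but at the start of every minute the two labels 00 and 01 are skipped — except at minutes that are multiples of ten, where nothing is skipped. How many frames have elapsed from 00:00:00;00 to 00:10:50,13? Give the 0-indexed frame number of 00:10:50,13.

As if non-drop at 30 labels/s: (0 × 3600 + 10 × 60 + 50) × 30 + 13 = 19513.
Minute boundaries passed: 10; those not divisible by 10: 10 − 1 = 9; dropped labels = 2 × 9 = 18.
Actual frame index = 19513 − 18 = 19495.

19495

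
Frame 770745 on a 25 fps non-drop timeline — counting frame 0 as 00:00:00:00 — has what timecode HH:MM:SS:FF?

08:33:49:20

770745 ÷ 25 = 30829 full seconds, remainder 20 frames.
30829 s = 8 h 33 min 49 s.
Timecode: 08:33:49:20.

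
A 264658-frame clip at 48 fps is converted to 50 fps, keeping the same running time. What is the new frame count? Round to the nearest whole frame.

275685 frames

Frames at target rate = 264658 × (50) / (48) = 3308225/12 ≈ 275685.417.
Nearest whole frame: 275685.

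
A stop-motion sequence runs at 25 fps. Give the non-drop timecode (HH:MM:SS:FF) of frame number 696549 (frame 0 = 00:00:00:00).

07:44:21:24

696549 ÷ 25 = 27861 full seconds, remainder 24 frames.
27861 s = 7 h 44 min 21 s.
Timecode: 07:44:21:24.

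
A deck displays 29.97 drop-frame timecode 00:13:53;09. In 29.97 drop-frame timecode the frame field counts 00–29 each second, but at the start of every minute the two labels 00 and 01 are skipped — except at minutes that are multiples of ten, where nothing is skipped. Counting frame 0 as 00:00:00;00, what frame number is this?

As if non-drop at 30 labels/s: (0 × 3600 + 13 × 60 + 53) × 30 + 9 = 24999.
Minute boundaries passed: 13; those not divisible by 10: 13 − 1 = 12; dropped labels = 2 × 12 = 24.
Actual frame index = 24999 − 24 = 24975.

24975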